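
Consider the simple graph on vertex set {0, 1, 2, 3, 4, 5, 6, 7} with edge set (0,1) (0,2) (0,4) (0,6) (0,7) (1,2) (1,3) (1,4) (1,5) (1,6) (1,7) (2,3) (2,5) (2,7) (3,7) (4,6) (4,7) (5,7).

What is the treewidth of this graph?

A width-3 tree decomposition is:
Bags: B1 = {0, 1, 2, 7}  B2 = {0, 1, 4, 7}  B3 = {0, 1, 4, 6}  B4 = {1, 2, 5, 7}  B5 = {1, 2, 3, 7}
Tree: B1–B2, B2–B3, B1–B4, B1–B5
Each bag holds 4 vertices, so the decomposition has width 3, which upper-bounds the treewidth. For the lower bound, the 4 vertices {0, 1, 4, 6} are pairwise adjacent, and any tree decomposition puts a clique entirely inside one bag — forcing width ≥ 3. Hence tw(G) = 3 exactly.

3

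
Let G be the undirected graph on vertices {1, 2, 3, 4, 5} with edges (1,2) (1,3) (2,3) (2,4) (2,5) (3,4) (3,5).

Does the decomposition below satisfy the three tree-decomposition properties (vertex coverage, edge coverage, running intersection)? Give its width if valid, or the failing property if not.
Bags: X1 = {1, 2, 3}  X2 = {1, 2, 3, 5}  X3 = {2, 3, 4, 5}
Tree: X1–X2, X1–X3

No — bags containing vertex 5 are not connected in the tree.

A tree decomposition must satisfy three properties: every vertex lies in some bag; for every edge, both endpoints lie together in some bag; and for every vertex, the bags containing it form a connected subtree. Here bags containing vertex 5 are not connected in the tree, so the decomposition is invalid.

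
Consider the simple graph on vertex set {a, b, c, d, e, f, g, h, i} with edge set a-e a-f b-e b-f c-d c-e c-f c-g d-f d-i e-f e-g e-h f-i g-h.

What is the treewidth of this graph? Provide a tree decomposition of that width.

The largest bag has 3 vertices, giving width 2; this decomposition certifies tw(G) ≤ 2. Conversely, {e, g, h} is a clique of size 3, and the vertices of any clique must share a bag in every tree decomposition; so some bag has ≥ 3 vertices and tw(G) ≥ 2. Therefore the treewidth is 2.

Treewidth 2.
One such decomposition:
Bags: B1 = {b, e, f}  B2 = {c, e, f}  B3 = {c, e, g}  B4 = {e, g, h}  B5 = {c, d, f}  B6 = {a, e, f}  B7 = {d, f, i}
Tree: B1–B2, B2–B3, B3–B4, B2–B5, B1–B6, B5–B7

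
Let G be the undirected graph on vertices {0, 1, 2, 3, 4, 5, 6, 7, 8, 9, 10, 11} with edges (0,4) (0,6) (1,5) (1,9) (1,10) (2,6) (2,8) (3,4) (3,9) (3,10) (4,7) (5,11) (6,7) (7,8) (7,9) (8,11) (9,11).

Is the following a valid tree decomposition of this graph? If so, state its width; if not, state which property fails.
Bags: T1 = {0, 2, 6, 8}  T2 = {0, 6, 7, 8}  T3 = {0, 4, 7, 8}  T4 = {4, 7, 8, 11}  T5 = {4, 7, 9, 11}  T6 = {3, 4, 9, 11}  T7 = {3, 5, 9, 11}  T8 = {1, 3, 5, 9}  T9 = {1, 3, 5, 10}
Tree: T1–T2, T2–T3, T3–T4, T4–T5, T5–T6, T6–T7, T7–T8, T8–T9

Yes; width 3.

Checking the three conditions: (i) the bags cover all of {0, 1, 2, 3, 4, 5, 6, 7, 8, 9, 10, 11}; (ii) for each edge, some bag contains both endpoints; (iii) the bags containing any fixed vertex form a subtree. All hold, so the decomposition is valid with width 4 − 1 = 3.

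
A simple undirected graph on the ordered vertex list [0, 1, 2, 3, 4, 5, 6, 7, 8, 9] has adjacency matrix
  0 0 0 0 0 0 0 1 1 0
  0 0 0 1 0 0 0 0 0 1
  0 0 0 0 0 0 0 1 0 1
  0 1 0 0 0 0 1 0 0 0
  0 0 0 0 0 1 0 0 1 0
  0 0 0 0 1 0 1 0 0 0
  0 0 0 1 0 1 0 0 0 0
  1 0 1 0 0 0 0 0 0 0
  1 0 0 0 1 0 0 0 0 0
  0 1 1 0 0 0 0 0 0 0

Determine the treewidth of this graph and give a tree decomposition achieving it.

Treewidth 2.
One optimal decomposition is:
Bags: B1 = {4, 5, 6}  B2 = {3, 4, 6}  B3 = {1, 3, 4}  B4 = {1, 4, 9}  B5 = {2, 4, 9}  B6 = {2, 4, 7}  B7 = {0, 4, 7}  B8 = {0, 4, 8}
Tree: B1–B2, B2–B3, B3–B4, B4–B5, B5–B6, B6–B7, B7–B8

Every bag has size at most 3, so the width is 3 − 1 = 2 and tw(G) ≤ 2. Since 4–5–6–3–1–9–2–7–0–8–4 is a cycle in G, G is not acyclic. Forests are exactly the graphs of treewidth ≤ 1, so tw(G) ≥ 2. Combining the bounds, tw(G) = 2.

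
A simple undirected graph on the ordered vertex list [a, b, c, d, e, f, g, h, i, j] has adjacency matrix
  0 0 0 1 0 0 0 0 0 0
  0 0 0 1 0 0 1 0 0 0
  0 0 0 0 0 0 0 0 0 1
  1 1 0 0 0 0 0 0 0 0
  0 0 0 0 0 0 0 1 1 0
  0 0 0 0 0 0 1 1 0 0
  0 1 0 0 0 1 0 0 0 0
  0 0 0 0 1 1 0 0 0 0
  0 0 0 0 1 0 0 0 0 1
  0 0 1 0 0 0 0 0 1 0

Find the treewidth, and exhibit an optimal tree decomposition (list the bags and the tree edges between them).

Treewidth 1.
Bags: B1 = {a, d}  B2 = {b, d}  B3 = {b, g}  B4 = {f, g}  B5 = {f, h}  B6 = {e, h}  B7 = {e, i}  B8 = {i, j}  B9 = {c, j}
Tree: B1–B2, B2–B3, B3–B4, B4–B5, B5–B6, B6–B7, B7–B8, B8–B9

The largest bag has 2 vertices, giving width 1; this decomposition certifies tw(G) ≤ 1. Since G has at least one edge (e.g. a–d), it is not an edgeless graph, so tw(G) ≥ 1. Combining the bounds, tw(G) = 1.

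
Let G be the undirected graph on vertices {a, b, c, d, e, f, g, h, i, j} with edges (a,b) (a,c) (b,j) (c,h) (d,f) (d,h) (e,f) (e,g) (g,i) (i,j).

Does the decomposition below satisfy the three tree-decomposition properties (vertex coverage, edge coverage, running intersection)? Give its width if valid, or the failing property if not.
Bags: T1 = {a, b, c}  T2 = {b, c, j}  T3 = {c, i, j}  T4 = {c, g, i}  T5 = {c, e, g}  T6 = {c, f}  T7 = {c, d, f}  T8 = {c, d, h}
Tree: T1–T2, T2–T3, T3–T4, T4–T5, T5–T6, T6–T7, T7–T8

A tree decomposition must satisfy three properties: every vertex lies in some bag; for every edge, both endpoints lie together in some bag; and for every vertex, the bags containing it form a connected subtree. Here edge (e,f) lies in no bag, so the decomposition is invalid.

No — edge (e,f) lies in no bag.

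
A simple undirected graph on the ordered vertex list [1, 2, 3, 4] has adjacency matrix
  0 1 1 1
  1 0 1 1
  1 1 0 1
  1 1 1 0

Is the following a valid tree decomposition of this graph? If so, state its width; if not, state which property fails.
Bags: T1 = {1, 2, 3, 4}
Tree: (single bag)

Yes; width 3.

Checking the three conditions: (i) the bags cover all of {1, 2, 3, 4}; (ii) for each edge, some bag contains both endpoints; (iii) the bags containing any fixed vertex form a subtree. All hold, so the decomposition is valid with width 4 − 1 = 3.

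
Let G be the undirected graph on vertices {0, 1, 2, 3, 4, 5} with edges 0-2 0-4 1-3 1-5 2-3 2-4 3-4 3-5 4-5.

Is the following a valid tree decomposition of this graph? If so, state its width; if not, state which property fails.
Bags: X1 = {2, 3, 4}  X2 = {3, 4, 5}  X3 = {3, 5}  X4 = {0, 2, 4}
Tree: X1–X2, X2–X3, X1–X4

A tree decomposition must satisfy three properties: every vertex lies in some bag; for every edge, both endpoints lie together in some bag; and for every vertex, the bags containing it form a connected subtree. Here vertex 1 appears in no bag, so the decomposition is invalid.

No — vertex 1 appears in no bag.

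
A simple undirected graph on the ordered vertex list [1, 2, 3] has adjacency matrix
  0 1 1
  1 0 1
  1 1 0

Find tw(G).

2

A width-2 tree decomposition is:
Bags: B1 = {1, 2, 3}
Tree: (single bag)
With just one bag of size 3, the width is 3 − 1 = 2, so tw(G) ≤ 2. On the other hand G contains the 3-clique {1, 2, 3}. A clique must lie in a single bag of any decomposition, so no decomposition can have width below 2. Therefore the treewidth is 2.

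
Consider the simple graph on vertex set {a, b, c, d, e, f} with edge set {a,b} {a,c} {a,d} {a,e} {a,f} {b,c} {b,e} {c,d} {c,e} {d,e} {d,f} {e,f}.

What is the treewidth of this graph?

3

A width-3 tree decomposition is:
Bags: B1 = {a, d, e, f}  B2 = {a, c, d, e}  B3 = {a, b, c, e}
Tree: B1–B2, B2–B3
Every bag has size at most 4, so the width is 4 − 1 = 3 and tw(G) ≤ 3. On the other hand G contains the 4-clique {a, c, d, e}. A clique must lie in a single bag of any decomposition, so no decomposition can have width below 3. Combining the bounds, tw(G) = 3.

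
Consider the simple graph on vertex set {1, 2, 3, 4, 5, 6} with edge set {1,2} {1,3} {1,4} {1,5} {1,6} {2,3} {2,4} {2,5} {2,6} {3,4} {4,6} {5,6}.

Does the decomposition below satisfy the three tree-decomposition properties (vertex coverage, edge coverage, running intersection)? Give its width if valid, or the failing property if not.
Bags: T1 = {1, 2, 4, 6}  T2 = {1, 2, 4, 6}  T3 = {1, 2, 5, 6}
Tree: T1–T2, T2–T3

No — vertex 3 appears in no bag.

A tree decomposition must satisfy three properties: every vertex lies in some bag; for every edge, both endpoints lie together in some bag; and for every vertex, the bags containing it form a connected subtree. Here vertex 3 appears in no bag, so the decomposition is invalid.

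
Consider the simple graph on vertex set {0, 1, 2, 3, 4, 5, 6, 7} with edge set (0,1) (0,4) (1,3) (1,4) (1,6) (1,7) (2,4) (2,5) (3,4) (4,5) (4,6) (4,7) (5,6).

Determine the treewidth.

2

A width-2 tree decomposition is:
Bags: B1 = {1, 4, 6}  B2 = {0, 1, 4}  B3 = {1, 3, 4}  B4 = {4, 5, 6}  B5 = {2, 4, 5}  B6 = {1, 4, 7}
Tree: B1–B2, B1–B3, B1–B4, B4–B5, B1–B6
The largest bag has 3 vertices, giving width 2; this decomposition certifies tw(G) ≤ 2. For the lower bound, the 3 vertices {0, 1, 4} are pairwise adjacent, and any tree decomposition puts a clique entirely inside one bag — forcing width ≥ 2. The upper and lower bounds meet at 2, so that is the treewidth.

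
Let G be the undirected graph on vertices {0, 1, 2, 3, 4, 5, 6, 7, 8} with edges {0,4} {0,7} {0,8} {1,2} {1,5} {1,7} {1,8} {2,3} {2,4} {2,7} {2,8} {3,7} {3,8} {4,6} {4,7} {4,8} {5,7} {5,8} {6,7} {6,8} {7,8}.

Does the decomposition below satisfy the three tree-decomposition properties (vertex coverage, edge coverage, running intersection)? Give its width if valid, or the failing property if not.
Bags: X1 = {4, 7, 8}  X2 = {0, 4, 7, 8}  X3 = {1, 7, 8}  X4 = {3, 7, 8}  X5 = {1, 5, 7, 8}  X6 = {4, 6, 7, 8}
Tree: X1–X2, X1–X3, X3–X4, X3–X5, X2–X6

A tree decomposition must satisfy three properties: every vertex lies in some bag; for every edge, both endpoints lie together in some bag; and for every vertex, the bags containing it form a connected subtree. Here vertex 2 appears in no bag, so the decomposition is invalid.

No — vertex 2 appears in no bag.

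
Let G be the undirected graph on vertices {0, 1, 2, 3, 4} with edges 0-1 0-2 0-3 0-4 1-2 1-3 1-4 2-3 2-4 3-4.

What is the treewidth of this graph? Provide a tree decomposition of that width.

A single bag containing all 5 vertices is trivially a valid decomposition of width 4. Conversely, {0, 1, 2, 3, 4} is a clique of size 5, and the vertices of any clique must share a bag in every tree decomposition; so some bag has ≥ 5 vertices and tw(G) ≥ 4. Therefore the treewidth is 4.

Treewidth 4.
One optimal decomposition is:
Bags: B1 = {0, 1, 2, 3, 4}
Tree: (single bag)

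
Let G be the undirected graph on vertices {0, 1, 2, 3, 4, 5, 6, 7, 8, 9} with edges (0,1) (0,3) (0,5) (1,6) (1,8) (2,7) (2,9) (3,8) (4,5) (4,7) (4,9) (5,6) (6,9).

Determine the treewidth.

A width-2 tree decomposition is:
Bags: B1 = {2, 4, 7}  B2 = {2, 4, 9}  B3 = {4, 5, 9}  B4 = {5, 6, 9}  B5 = {0, 5, 6}  B6 = {0, 1, 6}  B7 = {0, 1, 3}  B8 = {1, 3, 8}
Tree: B1–B2, B2–B3, B3–B4, B4–B5, B5–B6, B6–B7, B7–B8
The largest bag has 3 vertices, giving width 2; this decomposition certifies tw(G) ≤ 2. The edges 7–2–9–4–7 form a cycle, so G is not a tree and its treewidth is at least 2. Therefore the treewidth is 2.

2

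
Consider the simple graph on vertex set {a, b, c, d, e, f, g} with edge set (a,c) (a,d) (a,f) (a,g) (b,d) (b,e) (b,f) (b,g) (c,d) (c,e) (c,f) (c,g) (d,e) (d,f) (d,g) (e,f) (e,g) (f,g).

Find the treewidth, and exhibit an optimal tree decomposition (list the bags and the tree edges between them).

Every bag has size at most 5, so the width is 5 − 1 = 4 and tw(G) ≤ 4. On the other hand G contains the 5-clique {c, d, e, f, g}. A clique must lie in a single bag of any decomposition, so no decomposition can have width below 4. Combining the bounds, tw(G) = 4.

Treewidth 4.
Bags: B1 = {b, d, e, f, g}  B2 = {c, d, e, f, g}  B3 = {a, c, d, f, g}
Tree: B1–B2, B2–B3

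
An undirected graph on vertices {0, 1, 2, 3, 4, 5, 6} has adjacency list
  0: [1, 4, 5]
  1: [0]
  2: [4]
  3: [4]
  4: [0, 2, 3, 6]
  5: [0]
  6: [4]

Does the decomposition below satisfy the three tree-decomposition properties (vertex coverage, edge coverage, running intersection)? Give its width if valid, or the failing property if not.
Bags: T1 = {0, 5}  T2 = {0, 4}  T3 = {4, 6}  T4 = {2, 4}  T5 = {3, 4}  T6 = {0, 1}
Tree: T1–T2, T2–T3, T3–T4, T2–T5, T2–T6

Every vertex of G appears in some bag (union = {0, 1, 2, 3, 4, 5, 6}); every edge is covered by a bag; and for each vertex v the set of bags containing v is connected in the bag tree. The decomposition is therefore valid. The largest bag has 2 vertices, so the width is 1.

Yes; width 1.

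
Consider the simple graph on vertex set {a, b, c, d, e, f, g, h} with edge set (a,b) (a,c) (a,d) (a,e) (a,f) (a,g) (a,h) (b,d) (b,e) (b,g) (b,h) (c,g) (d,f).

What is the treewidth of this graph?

2

A width-2 tree decomposition is:
Bags: B1 = {a, b, h}  B2 = {a, b, d}  B3 = {a, b, e}  B4 = {a, b, g}  B5 = {a, c, g}  B6 = {a, d, f}
Tree: B1–B2, B2–B3, B1–B4, B4–B5, B2–B6
The largest bag has 3 vertices, giving width 2; this decomposition certifies tw(G) ≤ 2. For the lower bound, the 3 vertices {a, c, g} are pairwise adjacent, and any tree decomposition puts a clique entirely inside one bag — forcing width ≥ 2. Hence tw(G) = 2 exactly.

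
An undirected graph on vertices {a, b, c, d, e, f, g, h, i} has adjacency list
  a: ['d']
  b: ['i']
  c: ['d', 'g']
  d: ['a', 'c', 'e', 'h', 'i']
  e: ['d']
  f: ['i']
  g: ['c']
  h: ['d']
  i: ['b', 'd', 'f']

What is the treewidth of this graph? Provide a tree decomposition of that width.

Treewidth 1.
One optimal decomposition is:
Bags: B1 = {d, h}  B2 = {d, e}  B3 = {d, i}  B4 = {c, d}  B5 = {b, i}  B6 = {f, i}  B7 = {a, d}  B8 = {c, g}
Tree: B1–B2, B2–B3, B3–B4, B3–B5, B3–B6, B2–B7, B4–B8

Every bag has size at most 2, so the width is 2 − 1 = 1 and tw(G) ≤ 1. Since G has at least one edge (e.g. d–h), it is not an edgeless graph, so tw(G) ≥ 1. The upper and lower bounds meet at 1, so that is the treewidth.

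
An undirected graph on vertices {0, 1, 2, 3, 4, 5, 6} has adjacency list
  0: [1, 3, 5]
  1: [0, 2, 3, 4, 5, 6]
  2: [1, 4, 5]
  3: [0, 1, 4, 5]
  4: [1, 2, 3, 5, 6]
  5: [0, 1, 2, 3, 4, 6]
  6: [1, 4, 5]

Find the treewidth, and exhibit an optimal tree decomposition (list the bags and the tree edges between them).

Every bag has size at most 4, so the width is 4 − 1 = 3 and tw(G) ≤ 3. On the other hand G contains the 4-clique {0, 1, 3, 5}. A clique must lie in a single bag of any decomposition, so no decomposition can have width below 3. Therefore the treewidth is 3.

Treewidth 3.
Bags: B1 = {1, 3, 4, 5}  B2 = {1, 4, 5, 6}  B3 = {1, 2, 4, 5}  B4 = {0, 1, 3, 5}
Tree: B1–B2, B2–B3, B1–B4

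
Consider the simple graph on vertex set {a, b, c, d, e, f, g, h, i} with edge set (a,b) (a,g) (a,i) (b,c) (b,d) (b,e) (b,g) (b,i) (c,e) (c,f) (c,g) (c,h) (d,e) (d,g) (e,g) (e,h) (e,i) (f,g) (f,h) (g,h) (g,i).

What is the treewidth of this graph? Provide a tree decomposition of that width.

Treewidth 3.
One such decomposition:
Bags: B1 = {b, c, e, g}  B2 = {c, e, g, h}  B3 = {b, d, e, g}  B4 = {b, e, g, i}  B5 = {a, b, g, i}  B6 = {c, f, g, h}
Tree: B1–B2, B1–B3, B1–B4, B4–B5, B2–B6

The largest bag has 4 vertices, giving width 3; this decomposition certifies tw(G) ≤ 3. Conversely, {c, e, g, h} is a clique of size 4, and the vertices of any clique must share a bag in every tree decomposition; so some bag has ≥ 4 vertices and tw(G) ≥ 3. Combining the bounds, tw(G) = 3.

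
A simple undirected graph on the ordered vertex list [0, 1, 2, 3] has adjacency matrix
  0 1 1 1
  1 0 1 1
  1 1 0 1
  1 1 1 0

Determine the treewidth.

3

A width-3 tree decomposition is:
Bags: B1 = {0, 1, 2, 3}
Tree: (single bag)
With just one bag of size 4, the width is 4 − 1 = 3, so tw(G) ≤ 3. For the lower bound, the 4 vertices {0, 1, 2, 3} are pairwise adjacent, and any tree decomposition puts a clique entirely inside one bag — forcing width ≥ 3. Hence tw(G) = 3 exactly.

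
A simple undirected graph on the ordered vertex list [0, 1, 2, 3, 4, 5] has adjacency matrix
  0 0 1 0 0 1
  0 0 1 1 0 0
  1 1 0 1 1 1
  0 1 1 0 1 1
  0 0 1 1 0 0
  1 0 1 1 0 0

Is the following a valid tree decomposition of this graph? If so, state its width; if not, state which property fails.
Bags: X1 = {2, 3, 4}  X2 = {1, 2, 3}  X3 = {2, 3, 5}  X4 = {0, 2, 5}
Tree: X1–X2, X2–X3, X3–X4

Every vertex of G appears in some bag (union = {0, 1, 2, 3, 4, 5}); every edge is covered by a bag; and for each vertex v the set of bags containing v is connected in the bag tree. The decomposition is therefore valid. The largest bag has 3 vertices, so the width is 2.

Yes; width 2.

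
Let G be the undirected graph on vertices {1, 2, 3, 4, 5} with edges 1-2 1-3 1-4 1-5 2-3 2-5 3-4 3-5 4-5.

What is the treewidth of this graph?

A width-3 tree decomposition is:
Bags: B1 = {1, 3, 4, 5}  B2 = {1, 2, 3, 5}
Tree: B1–B2
The largest bag has 4 vertices, giving width 3; this decomposition certifies tw(G) ≤ 3. Conversely, {1, 2, 3, 5} is a clique of size 4, and the vertices of any clique must share a bag in every tree decomposition; so some bag has ≥ 4 vertices and tw(G) ≥ 3. The upper and lower bounds meet at 3, so that is the treewidth.

3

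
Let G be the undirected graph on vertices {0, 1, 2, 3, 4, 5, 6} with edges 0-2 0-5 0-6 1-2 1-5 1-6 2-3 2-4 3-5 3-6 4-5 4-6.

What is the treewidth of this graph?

A width-3 tree decomposition is:
Bags: B1 = {0, 2, 5, 6}  B2 = {1, 2, 5, 6}  B3 = {2, 3, 5, 6}  B4 = {2, 4, 5, 6}
Tree: B1–B2, B2–B3, B3–B4
The largest bag has 4 vertices, giving width 3; this decomposition certifies tw(G) ≤ 3. For the lower bound: the 4 vertex sets {0,2}, {1,6}, {5}, {3} are disjoint, each induces a connected subgraph, and every pair is joined by at least one edge of G. Contracting each set to a single vertex therefore yields K_{4} as a minor, and since treewidth is minor-monotone, tw(G) ≥ tw(K_{4}) = 3. Combining the bounds, tw(G) = 3.

3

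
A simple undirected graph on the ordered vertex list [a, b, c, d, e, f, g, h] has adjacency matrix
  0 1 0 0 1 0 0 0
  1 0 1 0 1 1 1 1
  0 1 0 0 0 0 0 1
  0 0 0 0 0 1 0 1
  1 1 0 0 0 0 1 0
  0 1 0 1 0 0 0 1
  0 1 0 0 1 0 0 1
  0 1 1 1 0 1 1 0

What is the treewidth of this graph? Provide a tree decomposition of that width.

Treewidth 2.
Bags: B1 = {b, g, h}  B2 = {b, c, h}  B3 = {b, e, g}  B4 = {a, b, e}  B5 = {b, f, h}  B6 = {d, f, h}
Tree: B1–B2, B1–B3, B3–B4, B2–B5, B5–B6

Every bag has size at most 3, so the width is 3 − 1 = 2 and tw(G) ≤ 2. Conversely, {d, f, h} is a clique of size 3, and the vertices of any clique must share a bag in every tree decomposition; so some bag has ≥ 3 vertices and tw(G) ≥ 2. The upper and lower bounds meet at 2, so that is the treewidth.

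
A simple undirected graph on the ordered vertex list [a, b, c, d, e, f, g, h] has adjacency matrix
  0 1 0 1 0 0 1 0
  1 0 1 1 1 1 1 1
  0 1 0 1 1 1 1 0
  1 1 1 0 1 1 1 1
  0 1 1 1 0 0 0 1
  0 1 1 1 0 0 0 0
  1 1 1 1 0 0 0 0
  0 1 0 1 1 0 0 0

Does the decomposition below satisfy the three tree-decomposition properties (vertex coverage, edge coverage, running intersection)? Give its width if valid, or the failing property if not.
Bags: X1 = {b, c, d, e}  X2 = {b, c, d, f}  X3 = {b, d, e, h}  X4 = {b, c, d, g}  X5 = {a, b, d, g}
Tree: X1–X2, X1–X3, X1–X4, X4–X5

Yes; width 3.

Checking the three conditions: (i) the bags cover all of {a, b, c, d, e, f, g, h}; (ii) for each edge, some bag contains both endpoints; (iii) the bags containing any fixed vertex form a subtree. All hold, so the decomposition is valid with width 4 − 1 = 3.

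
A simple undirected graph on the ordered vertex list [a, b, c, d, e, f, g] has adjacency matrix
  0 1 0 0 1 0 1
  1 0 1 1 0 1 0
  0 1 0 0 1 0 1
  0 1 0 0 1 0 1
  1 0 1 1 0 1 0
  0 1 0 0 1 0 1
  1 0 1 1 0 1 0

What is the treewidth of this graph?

A width-3 tree decomposition is:
Bags: B1 = {b, c, e, g}  B2 = {b, e, f, g}  B3 = {a, b, e, g}  B4 = {b, d, e, g}
Tree: B1–B2, B2–B3, B3–B4
The largest bag has 4 vertices, giving width 3; this decomposition certifies tw(G) ≤ 3. For the lower bound: the 4 vertex sets {c,e}, {b,f}, {g}, {a} are disjoint, each induces a connected subgraph, and every pair is joined by at least one edge of G. Contracting each set to a single vertex therefore yields K_{4} as a minor, and since treewidth is minor-monotone, tw(G) ≥ tw(K_{4}) = 3. Hence tw(G) = 3 exactly.

3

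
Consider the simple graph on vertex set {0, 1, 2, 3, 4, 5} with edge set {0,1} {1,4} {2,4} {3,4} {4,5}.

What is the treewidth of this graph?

A width-1 tree decomposition is:
Bags: B1 = {3, 4}  B2 = {4, 5}  B3 = {2, 4}  B4 = {1, 4}  B5 = {0, 1}
Tree: B1–B2, B2–B3, B3–B4, B4–B5
Every bag has size at most 2, so the width is 2 − 1 = 1 and tw(G) ≤ 1. Since G has at least one edge (e.g. 3–4), it is not an edgeless graph, so tw(G) ≥ 1. Therefore the treewidth is 1.

1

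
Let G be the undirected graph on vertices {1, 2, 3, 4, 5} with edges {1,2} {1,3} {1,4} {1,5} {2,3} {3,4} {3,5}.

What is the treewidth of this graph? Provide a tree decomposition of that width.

Treewidth 2.
Bags: B1 = {1, 2, 3}  B2 = {1, 3, 5}  B3 = {1, 3, 4}
Tree: B1–B2, B2–B3

Every bag has size at most 3, so the width is 3 − 1 = 2 and tw(G) ≤ 2. For the lower bound, the 3 vertices {1, 2, 3} are pairwise adjacent, and any tree decomposition puts a clique entirely inside one bag — forcing width ≥ 2. Combining the bounds, tw(G) = 2.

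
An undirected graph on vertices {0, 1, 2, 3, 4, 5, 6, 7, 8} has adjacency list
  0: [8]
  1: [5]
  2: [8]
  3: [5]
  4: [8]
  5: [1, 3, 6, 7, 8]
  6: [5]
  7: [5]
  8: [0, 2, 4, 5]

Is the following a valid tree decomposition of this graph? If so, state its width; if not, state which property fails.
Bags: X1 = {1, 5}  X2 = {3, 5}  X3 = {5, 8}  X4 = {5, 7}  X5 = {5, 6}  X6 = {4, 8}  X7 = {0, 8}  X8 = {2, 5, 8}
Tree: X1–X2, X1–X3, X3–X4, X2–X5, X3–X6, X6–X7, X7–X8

A tree decomposition must satisfy three properties: every vertex lies in some bag; for every edge, both endpoints lie together in some bag; and for every vertex, the bags containing it form a connected subtree. Here bags containing vertex 5 are not connected in the tree, so the decomposition is invalid.

No — bags containing vertex 5 are not connected in the tree.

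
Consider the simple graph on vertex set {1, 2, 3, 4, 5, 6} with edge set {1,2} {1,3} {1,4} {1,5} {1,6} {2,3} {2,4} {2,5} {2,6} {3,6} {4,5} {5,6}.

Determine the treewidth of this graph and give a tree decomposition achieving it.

The largest bag has 4 vertices, giving width 3; this decomposition certifies tw(G) ≤ 3. On the other hand G contains the 4-clique {1, 2, 3, 6}. A clique must lie in a single bag of any decomposition, so no decomposition can have width below 3. Hence tw(G) = 3 exactly.

Treewidth 3.
One such decomposition:
Bags: B1 = {1, 2, 5, 6}  B2 = {1, 2, 4, 5}  B3 = {1, 2, 3, 6}
Tree: B1–B2, B1–B3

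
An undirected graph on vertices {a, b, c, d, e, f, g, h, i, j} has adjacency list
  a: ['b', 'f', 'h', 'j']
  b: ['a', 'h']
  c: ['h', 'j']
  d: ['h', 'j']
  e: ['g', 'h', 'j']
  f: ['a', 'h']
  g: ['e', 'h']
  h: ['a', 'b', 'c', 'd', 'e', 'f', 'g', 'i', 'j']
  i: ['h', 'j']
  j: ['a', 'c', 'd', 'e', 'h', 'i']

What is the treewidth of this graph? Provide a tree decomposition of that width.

Treewidth 2.
One such decomposition:
Bags: B1 = {c, h, j}  B2 = {e, h, j}  B3 = {d, h, j}  B4 = {a, h, j}  B5 = {e, g, h}  B6 = {h, i, j}  B7 = {a, b, h}  B8 = {a, f, h}
Tree: B1–B2, B1–B3, B1–B4, B2–B5, B3–B6, B4–B7, B7–B8

Every bag has size at most 3, so the width is 3 − 1 = 2 and tw(G) ≤ 2. On the other hand G contains the 3-clique {e, g, h}. A clique must lie in a single bag of any decomposition, so no decomposition can have width below 2. The upper and lower bounds meet at 2, so that is the treewidth.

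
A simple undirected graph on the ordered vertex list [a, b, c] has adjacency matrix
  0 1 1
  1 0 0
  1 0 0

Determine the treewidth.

A width-1 tree decomposition is:
Bags: B1 = {a, c}  B2 = {a, b}
Tree: B1–B2
Every bag has size at most 2, so the width is 2 − 1 = 1 and tw(G) ≤ 1. Any graph with an edge has treewidth ≥ 1, and G has the edge c–a. The upper and lower bounds meet at 1, so that is the treewidth.

1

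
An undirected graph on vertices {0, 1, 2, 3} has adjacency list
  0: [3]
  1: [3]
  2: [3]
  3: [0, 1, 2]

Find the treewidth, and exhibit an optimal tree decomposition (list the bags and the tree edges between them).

Each bag holds 2 vertices, so the decomposition has width 1, which upper-bounds the treewidth. Since G has at least one edge (e.g. 2–3), it is not an edgeless graph, so tw(G) ≥ 1. Therefore the treewidth is 1.

Treewidth 1.
One such decomposition:
Bags: B1 = {2, 3}  B2 = {0, 3}  B3 = {1, 3}
Tree: B1–B2, B1–B3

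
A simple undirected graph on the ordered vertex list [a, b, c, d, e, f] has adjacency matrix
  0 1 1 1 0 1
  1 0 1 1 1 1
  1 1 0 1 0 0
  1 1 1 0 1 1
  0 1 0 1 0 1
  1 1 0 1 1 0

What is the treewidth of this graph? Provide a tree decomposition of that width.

The largest bag has 4 vertices, giving width 3; this decomposition certifies tw(G) ≤ 3. For the lower bound, the 4 vertices {b, d, e, f} are pairwise adjacent, and any tree decomposition puts a clique entirely inside one bag — forcing width ≥ 3. The upper and lower bounds meet at 3, so that is the treewidth.

Treewidth 3.
One such decomposition:
Bags: B1 = {a, b, c, d}  B2 = {a, b, d, f}  B3 = {b, d, e, f}
Tree: B1–B2, B2–B3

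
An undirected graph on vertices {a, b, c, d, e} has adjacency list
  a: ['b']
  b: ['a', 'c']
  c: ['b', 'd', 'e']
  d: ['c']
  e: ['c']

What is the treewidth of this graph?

1

A width-1 tree decomposition is:
Bags: B1 = {c, d}  B2 = {b, c}  B3 = {a, b}  B4 = {c, e}
Tree: B1–B2, B2–B3, B2–B4
Every bag has size at most 2, so the width is 2 − 1 = 1 and tw(G) ≤ 1. Any graph with an edge has treewidth ≥ 1, and G has the edge c–d. Combining the bounds, tw(G) = 1.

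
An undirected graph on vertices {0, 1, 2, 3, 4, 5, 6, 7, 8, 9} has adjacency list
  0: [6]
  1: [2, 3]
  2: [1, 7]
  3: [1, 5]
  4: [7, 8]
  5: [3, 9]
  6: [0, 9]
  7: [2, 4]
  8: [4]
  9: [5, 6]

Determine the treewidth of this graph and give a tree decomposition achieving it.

Treewidth 1.
One optimal decomposition is:
Bags: B1 = {0, 6}  B2 = {6, 9}  B3 = {5, 9}  B4 = {3, 5}  B5 = {1, 3}  B6 = {1, 2}  B7 = {2, 7}  B8 = {4, 7}  B9 = {4, 8}
Tree: B1–B2, B2–B3, B3–B4, B4–B5, B5–B6, B6–B7, B7–B8, B8–B9

The largest bag has 2 vertices, giving width 1; this decomposition certifies tw(G) ≤ 1. Any graph with an edge has treewidth ≥ 1, and G has the edge 0–6. Therefore the treewidth is 1.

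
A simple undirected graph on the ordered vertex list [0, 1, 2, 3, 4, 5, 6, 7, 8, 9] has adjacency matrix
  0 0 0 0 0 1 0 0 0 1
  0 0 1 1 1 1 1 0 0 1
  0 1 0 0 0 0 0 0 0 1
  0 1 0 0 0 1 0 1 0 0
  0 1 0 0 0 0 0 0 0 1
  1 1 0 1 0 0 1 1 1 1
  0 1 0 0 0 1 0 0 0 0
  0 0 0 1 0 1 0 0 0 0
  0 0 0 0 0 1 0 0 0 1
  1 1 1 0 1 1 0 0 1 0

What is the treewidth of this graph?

2

A width-2 tree decomposition is:
Bags: B1 = {1, 5, 6}  B2 = {1, 5, 9}  B3 = {5, 8, 9}  B4 = {1, 3, 5}  B5 = {0, 5, 9}  B6 = {3, 5, 7}  B7 = {1, 4, 9}  B8 = {1, 2, 9}
Tree: B1–B2, B2–B3, B1–B4, B3–B5, B4–B6, B2–B7, B7–B8
The largest bag has 3 vertices, giving width 2; this decomposition certifies tw(G) ≤ 2. On the other hand G contains the 3-clique {1, 2, 9}. A clique must lie in a single bag of any decomposition, so no decomposition can have width below 2. The upper and lower bounds meet at 2, so that is the treewidth.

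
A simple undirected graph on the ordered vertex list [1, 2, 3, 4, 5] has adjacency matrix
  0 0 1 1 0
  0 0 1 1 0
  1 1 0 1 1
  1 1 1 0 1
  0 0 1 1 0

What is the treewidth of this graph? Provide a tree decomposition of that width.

Each bag holds 3 vertices, so the decomposition has width 2, which upper-bounds the treewidth. On the other hand G contains the 3-clique {1, 3, 4}. A clique must lie in a single bag of any decomposition, so no decomposition can have width below 2. The upper and lower bounds meet at 2, so that is the treewidth.

Treewidth 2.
Bags: B1 = {3, 4, 5}  B2 = {2, 3, 4}  B3 = {1, 3, 4}
Tree: B1–B2, B2–B3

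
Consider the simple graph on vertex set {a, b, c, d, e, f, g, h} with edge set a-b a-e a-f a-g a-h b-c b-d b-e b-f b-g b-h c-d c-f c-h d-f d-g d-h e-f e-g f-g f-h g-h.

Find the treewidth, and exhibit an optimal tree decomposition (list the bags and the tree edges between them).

Treewidth 4.
One optimal decomposition is:
Bags: B1 = {a, b, f, g, h}  B2 = {b, d, f, g, h}  B3 = {a, b, e, f, g}  B4 = {b, c, d, f, h}
Tree: B1–B2, B1–B3, B2–B4

Each bag holds 5 vertices, so the decomposition has width 4, which upper-bounds the treewidth. For the lower bound, the 5 vertices {a, b, e, f, g} are pairwise adjacent, and any tree decomposition puts a clique entirely inside one bag — forcing width ≥ 4. Therefore the treewidth is 4.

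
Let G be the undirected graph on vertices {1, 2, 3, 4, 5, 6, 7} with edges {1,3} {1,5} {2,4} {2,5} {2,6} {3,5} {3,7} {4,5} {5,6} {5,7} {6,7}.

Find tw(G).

A width-2 tree decomposition is:
Bags: B1 = {3, 5, 7}  B2 = {1, 3, 5}  B3 = {5, 6, 7}  B4 = {2, 5, 6}  B5 = {2, 4, 5}
Tree: B1–B2, B1–B3, B3–B4, B4–B5
The largest bag has 3 vertices, giving width 2; this decomposition certifies tw(G) ≤ 2. On the other hand G contains the 3-clique {1, 3, 5}. A clique must lie in a single bag of any decomposition, so no decomposition can have width below 2. Hence tw(G) = 2 exactly.

2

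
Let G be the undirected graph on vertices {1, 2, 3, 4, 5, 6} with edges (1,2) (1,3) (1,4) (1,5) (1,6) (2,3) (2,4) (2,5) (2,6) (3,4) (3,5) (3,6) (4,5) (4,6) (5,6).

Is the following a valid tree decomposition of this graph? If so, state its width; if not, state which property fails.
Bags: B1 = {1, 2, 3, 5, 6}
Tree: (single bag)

No — vertex 4 appears in no bag.

A tree decomposition must satisfy three properties: every vertex lies in some bag; for every edge, both endpoints lie together in some bag; and for every vertex, the bags containing it form a connected subtree. Here vertex 4 appears in no bag, so the decomposition is invalid.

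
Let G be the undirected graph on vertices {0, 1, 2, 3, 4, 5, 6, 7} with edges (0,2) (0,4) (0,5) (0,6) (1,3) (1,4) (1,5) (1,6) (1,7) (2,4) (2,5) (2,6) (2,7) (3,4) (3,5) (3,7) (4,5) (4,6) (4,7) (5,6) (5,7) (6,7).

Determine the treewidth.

A width-4 tree decomposition is:
Bags: B1 = {2, 4, 5, 6, 7}  B2 = {0, 2, 4, 5, 6}  B3 = {1, 4, 5, 6, 7}  B4 = {1, 3, 4, 5, 7}
Tree: B1–B2, B1–B3, B3–B4
Each bag holds 5 vertices, so the decomposition has width 4, which upper-bounds the treewidth. Conversely, {1, 3, 4, 5, 7} is a clique of size 5, and the vertices of any clique must share a bag in every tree decomposition; so some bag has ≥ 5 vertices and tw(G) ≥ 4. Combining the bounds, tw(G) = 4.

4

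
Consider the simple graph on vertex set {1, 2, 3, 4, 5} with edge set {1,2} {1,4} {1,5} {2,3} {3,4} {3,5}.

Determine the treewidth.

A width-2 tree decomposition is:
Bags: B1 = {1, 3, 4}  B2 = {1, 3, 5}  B3 = {1, 2, 3}
Tree: B1–B2, B2–B3
Every bag has size at most 3, so the width is 3 − 1 = 2 and tw(G) ≤ 2. Since 4–3–5–1–4 is a cycle in G, G is not acyclic. Forests are exactly the graphs of treewidth ≤ 1, so tw(G) ≥ 2. Combining the bounds, tw(G) = 2.

2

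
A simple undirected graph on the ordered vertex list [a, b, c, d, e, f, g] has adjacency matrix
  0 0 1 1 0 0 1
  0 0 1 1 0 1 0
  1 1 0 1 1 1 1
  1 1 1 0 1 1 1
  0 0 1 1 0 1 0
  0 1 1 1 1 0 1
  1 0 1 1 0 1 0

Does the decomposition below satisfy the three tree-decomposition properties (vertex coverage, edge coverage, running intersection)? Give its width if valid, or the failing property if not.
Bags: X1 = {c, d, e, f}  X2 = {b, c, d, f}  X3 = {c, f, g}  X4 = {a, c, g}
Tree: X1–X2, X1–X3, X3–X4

A tree decomposition must satisfy three properties: every vertex lies in some bag; for every edge, both endpoints lie together in some bag; and for every vertex, the bags containing it form a connected subtree. Here edge (d,g) lies in no bag, so the decomposition is invalid.

No — edge (d,g) lies in no bag.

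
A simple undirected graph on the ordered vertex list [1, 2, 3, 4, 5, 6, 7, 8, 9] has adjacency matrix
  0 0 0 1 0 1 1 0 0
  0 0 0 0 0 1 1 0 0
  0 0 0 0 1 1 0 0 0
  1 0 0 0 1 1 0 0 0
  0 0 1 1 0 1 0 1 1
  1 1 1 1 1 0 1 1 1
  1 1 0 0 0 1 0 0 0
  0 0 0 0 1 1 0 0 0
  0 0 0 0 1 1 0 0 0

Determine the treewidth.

A width-2 tree decomposition is:
Bags: B1 = {4, 5, 6}  B2 = {1, 4, 6}  B3 = {1, 6, 7}  B4 = {2, 6, 7}  B5 = {5, 6, 8}  B6 = {5, 6, 9}  B7 = {3, 5, 6}
Tree: B1–B2, B2–B3, B3–B4, B1–B5, B5–B6, B5–B7
Every bag has size at most 3, so the width is 3 − 1 = 2 and tw(G) ≤ 2. For the lower bound, the 3 vertices {1, 4, 6} are pairwise adjacent, and any tree decomposition puts a clique entirely inside one bag — forcing width ≥ 2. The upper and lower bounds meet at 2, so that is the treewidth.

2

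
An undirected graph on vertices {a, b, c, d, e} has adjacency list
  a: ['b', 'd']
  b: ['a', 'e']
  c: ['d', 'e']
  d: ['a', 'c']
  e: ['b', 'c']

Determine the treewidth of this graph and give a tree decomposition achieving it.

Treewidth 2.
Bags: B1 = {a, c, d}  B2 = {a, b, c}  B3 = {b, c, e}
Tree: B1–B2, B2–B3

The largest bag has 3 vertices, giving width 2; this decomposition certifies tw(G) ≤ 2. Since c–d–a–b–e–c is a cycle in G, G is not acyclic. Forests are exactly the graphs of treewidth ≤ 1, so tw(G) ≥ 2. The upper and lower bounds meet at 2, so that is the treewidth.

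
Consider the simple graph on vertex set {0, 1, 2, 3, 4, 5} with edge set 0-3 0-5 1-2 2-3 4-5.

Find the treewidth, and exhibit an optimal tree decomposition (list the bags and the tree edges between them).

Each bag holds 2 vertices, so the decomposition has width 1, which upper-bounds the treewidth. Any graph with an edge has treewidth ≥ 1, and G has the edge 1–2. The upper and lower bounds meet at 1, so that is the treewidth.

Treewidth 1.
One optimal decomposition is:
Bags: B1 = {1, 2}  B2 = {2, 3}  B3 = {0, 3}  B4 = {0, 5}  B5 = {4, 5}
Tree: B1–B2, B2–B3, B3–B4, B4–B5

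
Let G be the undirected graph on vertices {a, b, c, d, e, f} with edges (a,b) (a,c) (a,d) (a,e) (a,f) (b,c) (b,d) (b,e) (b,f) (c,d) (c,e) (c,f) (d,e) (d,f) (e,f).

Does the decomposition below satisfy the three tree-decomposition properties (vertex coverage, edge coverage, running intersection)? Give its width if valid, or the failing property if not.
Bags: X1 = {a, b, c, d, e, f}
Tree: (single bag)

Yes; width 5.

Checking the three conditions: (i) the bags cover all of {a, b, c, d, e, f}; (ii) for each edge, some bag contains both endpoints; (iii) the bags containing any fixed vertex form a subtree. All hold, so the decomposition is valid with width 6 − 1 = 5.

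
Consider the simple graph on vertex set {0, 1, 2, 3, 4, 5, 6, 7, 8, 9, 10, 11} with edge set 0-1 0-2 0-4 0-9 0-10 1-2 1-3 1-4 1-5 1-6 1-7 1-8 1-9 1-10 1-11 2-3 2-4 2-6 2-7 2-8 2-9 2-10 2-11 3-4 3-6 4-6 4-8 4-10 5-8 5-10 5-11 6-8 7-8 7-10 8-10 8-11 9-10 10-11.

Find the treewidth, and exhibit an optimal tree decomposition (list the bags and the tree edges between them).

Every bag has size at most 5, so the width is 5 − 1 = 4 and tw(G) ≤ 4. For the lower bound, the 5 vertices {0, 1, 2, 9, 10} are pairwise adjacent, and any tree decomposition puts a clique entirely inside one bag — forcing width ≥ 4. Hence tw(G) = 4 exactly.

Treewidth 4.
Bags: B1 = {1, 2, 4, 6, 8}  B2 = {1, 2, 3, 4, 6}  B3 = {1, 2, 4, 8, 10}  B4 = {1, 2, 8, 10, 11}  B5 = {1, 5, 8, 10, 11}  B6 = {1, 2, 7, 8, 10}  B7 = {0, 1, 2, 4, 10}  B8 = {0, 1, 2, 9, 10}
Tree: B1–B2, B1–B3, B3–B4, B4–B5, B4–B6, B3–B7, B7–B8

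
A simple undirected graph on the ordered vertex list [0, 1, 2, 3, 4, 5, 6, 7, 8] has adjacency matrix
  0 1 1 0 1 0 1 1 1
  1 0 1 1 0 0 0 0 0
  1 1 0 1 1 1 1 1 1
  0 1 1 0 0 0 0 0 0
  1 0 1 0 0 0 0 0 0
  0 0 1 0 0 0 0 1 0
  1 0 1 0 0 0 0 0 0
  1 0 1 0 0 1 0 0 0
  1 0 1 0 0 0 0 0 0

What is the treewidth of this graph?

2

A width-2 tree decomposition is:
Bags: B1 = {0, 1, 2}  B2 = {0, 2, 7}  B3 = {0, 2, 6}  B4 = {1, 2, 3}  B5 = {2, 5, 7}  B6 = {0, 2, 8}  B7 = {0, 2, 4}
Tree: B1–B2, B2–B3, B1–B4, B2–B5, B1–B6, B2–B7
The largest bag has 3 vertices, giving width 2; this decomposition certifies tw(G) ≤ 2. On the other hand G contains the 3-clique {0, 1, 2}. A clique must lie in a single bag of any decomposition, so no decomposition can have width below 2. Combining the bounds, tw(G) = 2.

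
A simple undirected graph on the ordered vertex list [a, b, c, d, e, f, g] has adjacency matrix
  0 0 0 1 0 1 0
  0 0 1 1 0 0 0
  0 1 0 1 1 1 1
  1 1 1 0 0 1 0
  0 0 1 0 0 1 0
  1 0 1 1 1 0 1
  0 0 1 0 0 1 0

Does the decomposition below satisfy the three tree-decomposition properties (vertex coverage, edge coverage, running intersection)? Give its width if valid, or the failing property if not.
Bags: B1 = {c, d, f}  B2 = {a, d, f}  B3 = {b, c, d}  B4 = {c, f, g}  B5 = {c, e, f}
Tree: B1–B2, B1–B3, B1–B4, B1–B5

Every vertex of G appears in some bag (union = {a, b, c, d, e, f, g}); every edge is covered by a bag; and for each vertex v the set of bags containing v is connected in the bag tree. The decomposition is therefore valid. The largest bag has 3 vertices, so the width is 2.

Yes; width 2.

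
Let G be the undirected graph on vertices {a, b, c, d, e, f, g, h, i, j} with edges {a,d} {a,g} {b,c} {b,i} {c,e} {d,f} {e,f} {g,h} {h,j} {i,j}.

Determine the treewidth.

A width-2 tree decomposition is:
Bags: B1 = {a, d, g}  B2 = {d, f, g}  B3 = {e, f, g}  B4 = {c, e, g}  B5 = {b, c, g}  B6 = {b, g, i}  B7 = {g, i, j}  B8 = {g, h, j}
Tree: B1–B2, B2–B3, B3–B4, B4–B5, B5–B6, B6–B7, B7–B8
Each bag holds 3 vertices, so the decomposition has width 2, which upper-bounds the treewidth. The edges g–a–d–f–e–c–b–i–j–h–g form a cycle, so G is not a tree and its treewidth is at least 2. The upper and lower bounds meet at 2, so that is the treewidth.

2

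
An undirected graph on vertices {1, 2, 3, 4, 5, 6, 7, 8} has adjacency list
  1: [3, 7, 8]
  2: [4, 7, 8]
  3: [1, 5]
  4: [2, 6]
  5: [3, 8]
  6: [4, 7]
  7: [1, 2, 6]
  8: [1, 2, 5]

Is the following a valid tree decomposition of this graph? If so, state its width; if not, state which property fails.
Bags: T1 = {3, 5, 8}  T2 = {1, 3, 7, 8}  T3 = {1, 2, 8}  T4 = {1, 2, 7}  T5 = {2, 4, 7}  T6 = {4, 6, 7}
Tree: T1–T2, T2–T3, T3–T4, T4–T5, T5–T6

A tree decomposition must satisfy three properties: every vertex lies in some bag; for every edge, both endpoints lie together in some bag; and for every vertex, the bags containing it form a connected subtree. Here bags containing vertex 7 are not connected in the tree, so the decomposition is invalid.

No — bags containing vertex 7 are not connected in the tree.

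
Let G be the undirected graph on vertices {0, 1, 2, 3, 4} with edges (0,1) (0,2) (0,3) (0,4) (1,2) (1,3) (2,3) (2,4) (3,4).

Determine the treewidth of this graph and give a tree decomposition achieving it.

Treewidth 3.
One optimal decomposition is:
Bags: B1 = {0, 1, 2, 3}  B2 = {0, 2, 3, 4}
Tree: B1–B2

Each bag holds 4 vertices, so the decomposition has width 3, which upper-bounds the treewidth. Conversely, {0, 1, 2, 3} is a clique of size 4, and the vertices of any clique must share a bag in every tree decomposition; so some bag has ≥ 4 vertices and tw(G) ≥ 3. Combining the bounds, tw(G) = 3.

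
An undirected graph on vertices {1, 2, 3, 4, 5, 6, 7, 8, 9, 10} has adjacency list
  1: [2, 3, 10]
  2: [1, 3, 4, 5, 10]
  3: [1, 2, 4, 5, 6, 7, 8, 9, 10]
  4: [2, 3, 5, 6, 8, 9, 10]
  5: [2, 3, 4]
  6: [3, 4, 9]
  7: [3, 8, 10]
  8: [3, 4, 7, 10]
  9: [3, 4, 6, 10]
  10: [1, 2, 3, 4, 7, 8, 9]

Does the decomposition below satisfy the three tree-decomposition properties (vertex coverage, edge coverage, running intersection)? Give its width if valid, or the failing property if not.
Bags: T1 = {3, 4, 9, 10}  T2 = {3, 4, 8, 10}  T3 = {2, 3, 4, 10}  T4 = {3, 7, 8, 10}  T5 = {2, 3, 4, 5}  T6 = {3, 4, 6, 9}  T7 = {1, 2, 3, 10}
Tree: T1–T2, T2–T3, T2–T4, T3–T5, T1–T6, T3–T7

Vertex coverage: the bags together contain {1, 2, 3, 4, 5, 6, 7, 8, 9, 10}, the full vertex set. Edge coverage: each edge of G has both endpoints in at least one bag. Running intersection: for every vertex, the bags containing it form a connected subtree. All three properties hold, so this is a valid tree decomposition of width max|bag| − 1 = 3, and hence tw(G) ≤ 3.

Yes; width 3.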